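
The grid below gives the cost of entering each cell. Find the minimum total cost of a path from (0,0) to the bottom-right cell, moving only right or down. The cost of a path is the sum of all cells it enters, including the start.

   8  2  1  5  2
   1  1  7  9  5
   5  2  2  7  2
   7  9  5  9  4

27

Best path: [0,0] -> [1,0] -> [1,1] -> [2,1] -> [2,2] -> [2,3] -> [2,4] -> [3,4]
Cost: 8 + 1 + 1 + 2 + 2 + 7 + 2 + 4 = 27
(Top row then right column would cost 29.)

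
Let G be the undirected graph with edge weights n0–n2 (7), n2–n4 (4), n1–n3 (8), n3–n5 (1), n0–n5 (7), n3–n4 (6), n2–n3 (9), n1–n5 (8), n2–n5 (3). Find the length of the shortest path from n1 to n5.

8

Checking several routes:
n1 → n5: 8
n1 → n3 → n5: 8 + 1 = 9
n1 → n3 → n2 → n5: 8 + 9 + 3 = 20
Best route has total 8.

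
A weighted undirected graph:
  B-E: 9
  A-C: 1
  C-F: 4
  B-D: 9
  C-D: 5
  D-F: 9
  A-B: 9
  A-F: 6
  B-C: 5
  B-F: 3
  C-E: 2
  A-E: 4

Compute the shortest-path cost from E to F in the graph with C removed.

Paths from E to F avoiding C:
E → A → F: 4 + 6 = 10
E → B → F: 9 + 3 = 12
E → B → D → F: 9 + 9 + 9 = 27
E → B → A → F: 9 + 9 + 6 = 24
E → A → B → F: 4 + 9 + 3 = 16
E → A → B → D → F: 4 + 9 + 9 + 9 = 31
Shortest: 10.

10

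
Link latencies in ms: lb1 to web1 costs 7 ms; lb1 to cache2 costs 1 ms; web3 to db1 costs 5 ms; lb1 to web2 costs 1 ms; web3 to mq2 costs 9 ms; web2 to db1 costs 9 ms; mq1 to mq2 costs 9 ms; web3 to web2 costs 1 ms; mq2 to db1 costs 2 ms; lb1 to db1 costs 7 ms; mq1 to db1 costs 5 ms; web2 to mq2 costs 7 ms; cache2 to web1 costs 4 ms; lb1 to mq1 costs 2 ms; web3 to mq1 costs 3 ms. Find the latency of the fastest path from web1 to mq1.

7

Checking several routes:
web1 -> cache2 -> lb1 -> db1 -> mq1: 4 + 1 + 7 + 5 = 17
web1 -> lb1 -> web2 -> web3 -> mq1: 7 + 1 + 1 + 3 = 12
web1 -> cache2 -> lb1 -> web2 -> web3 -> db1 -> mq1: 4 + 1 + 1 + 1 + 5 + 5 = 17
web1 -> cache2 -> lb1 -> mq1: 4 + 1 + 2 = 7
web1 -> cache2 -> lb1 -> web2 -> web3 -> mq1: 4 + 1 + 1 + 1 + 3 = 10
web1 -> lb1 -> mq1: 7 + 2 = 9
Best route has total 7 ms.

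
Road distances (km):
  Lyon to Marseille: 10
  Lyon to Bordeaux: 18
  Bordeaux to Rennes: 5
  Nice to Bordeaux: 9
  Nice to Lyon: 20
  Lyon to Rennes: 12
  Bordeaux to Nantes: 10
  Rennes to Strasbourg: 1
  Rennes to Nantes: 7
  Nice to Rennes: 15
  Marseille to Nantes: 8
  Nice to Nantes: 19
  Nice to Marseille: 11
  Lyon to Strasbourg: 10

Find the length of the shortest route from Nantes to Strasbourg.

Checking several routes:
Nantes→Bordeaux→Rennes→Strasbourg: 10 + 5 + 1 = 16
Nantes→Rennes→Strasbourg: 7 + 1 = 8
Nantes→Marseille→Lyon→Strasbourg: 8 + 10 + 10 = 28
Best route has total 8 km.

8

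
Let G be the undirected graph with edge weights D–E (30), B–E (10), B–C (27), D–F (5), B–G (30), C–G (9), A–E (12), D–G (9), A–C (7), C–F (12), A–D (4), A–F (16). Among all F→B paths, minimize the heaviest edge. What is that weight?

12

Checking several routes:
F -> C -> G -> D -> A -> E -> B: max(12, 9, 9, 4, 12, 10) = 12
F -> D -> A -> E -> B: max(5, 4, 12, 10) = 12
F -> A -> E -> B: max(16, 12, 10) = 16
F -> D -> G -> C -> A -> E -> B: max(5, 9, 9, 7, 12, 10) = 12
F -> C -> A -> E -> B: max(12, 7, 12, 10) = 12
Smallest bottleneck: 12.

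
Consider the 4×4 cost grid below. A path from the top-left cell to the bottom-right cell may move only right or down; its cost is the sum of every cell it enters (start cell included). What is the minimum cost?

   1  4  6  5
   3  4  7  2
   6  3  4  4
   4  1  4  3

Best path: r0c0 → r1c0 → r1c1 → r2c1 → r3c1 → r3c2 → r3c3
Cost: 1 + 3 + 4 + 3 + 1 + 4 + 3 = 19
(Top row then right column would cost 25.)

19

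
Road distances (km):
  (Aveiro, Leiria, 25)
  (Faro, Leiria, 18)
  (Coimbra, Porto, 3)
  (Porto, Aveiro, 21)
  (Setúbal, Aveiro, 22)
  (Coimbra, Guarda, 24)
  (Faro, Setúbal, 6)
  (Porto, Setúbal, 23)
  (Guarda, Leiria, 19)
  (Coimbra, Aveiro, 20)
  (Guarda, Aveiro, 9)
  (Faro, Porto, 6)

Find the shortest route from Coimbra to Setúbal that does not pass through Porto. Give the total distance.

Comparing a few candidate routes:
Coimbra→Guarda→Leiria→Faro→Setúbal: 24 + 19 + 18 + 6 = 67
Coimbra→Aveiro→Setúbal: 20 + 22 = 42
Coimbra→Aveiro→Leiria→Faro→Setúbal: 20 + 25 + 18 + 6 = 69
Coimbra→Guarda→Aveiro→Leiria→Faro→Setúbal: 24 + 9 + 25 + 18 + 6 = 82
Coimbra→Guarda→Aveiro→Setúbal: 24 + 9 + 22 = 55
Coimbra→Aveiro→Guarda→Leiria→Faro→Setúbal: 20 + 9 + 19 + 18 + 6 = 72
The minimum is 42 km.

42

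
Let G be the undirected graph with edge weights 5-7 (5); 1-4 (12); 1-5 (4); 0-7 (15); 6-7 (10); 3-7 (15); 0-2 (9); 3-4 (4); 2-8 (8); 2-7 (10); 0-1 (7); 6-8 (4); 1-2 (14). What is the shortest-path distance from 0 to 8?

17

A few of the 0→8 routes:
0-7-6-8: 15 + 10 + 4 = 29
0-1-2-8: 7 + 14 + 8 = 29
0-1-5-7-6-8: 7 + 4 + 5 + 10 + 4 = 30
0-2-8: 9 + 8 = 17
Shortest: 17.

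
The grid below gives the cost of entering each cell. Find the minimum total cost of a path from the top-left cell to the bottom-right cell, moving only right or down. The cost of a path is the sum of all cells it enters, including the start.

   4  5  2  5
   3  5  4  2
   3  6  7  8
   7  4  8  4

Cheapest: r0c0 -> r0c1 -> r0c2 -> r1c2 -> r1c3 -> r2c3 -> r3c3
  4 + 5 + 2 + 4 + 2 + 8 + 4 = 29
For comparison, the top-then-right route costs 30.

29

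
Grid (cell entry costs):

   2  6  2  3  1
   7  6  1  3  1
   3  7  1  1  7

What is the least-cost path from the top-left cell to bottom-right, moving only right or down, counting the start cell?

Path r0c0→r0c1→r0c2→r1c2→r2c2→r2c3→r2c4: 2 + 6 + 2 + 1 + 1 + 1 + 7 = 20.
(Top row then right column would cost 22.)

20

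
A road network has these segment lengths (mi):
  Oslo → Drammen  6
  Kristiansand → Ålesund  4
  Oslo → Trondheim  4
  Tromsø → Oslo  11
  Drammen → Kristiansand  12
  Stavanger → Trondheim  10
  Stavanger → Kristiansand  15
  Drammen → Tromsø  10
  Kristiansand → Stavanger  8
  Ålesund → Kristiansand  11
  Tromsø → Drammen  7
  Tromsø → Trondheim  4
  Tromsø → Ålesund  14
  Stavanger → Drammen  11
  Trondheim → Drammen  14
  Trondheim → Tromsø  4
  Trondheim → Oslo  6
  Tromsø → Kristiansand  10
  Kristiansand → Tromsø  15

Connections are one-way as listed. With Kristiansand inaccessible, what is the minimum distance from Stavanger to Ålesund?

28

Some routes from Stavanger to Ålesund avoiding Kristiansand:
Stavanger - Drammen - Tromsø - Ålesund: 11 + 10 + 14 = 35
Stavanger - Trondheim - Tromsø - Ålesund: 10 + 4 + 14 = 28
Stavanger - Trondheim - Oslo - Drammen - Tromsø - Ålesund: 10 + 6 + 6 + 10 + 14 = 46
The minimum is 28 mi.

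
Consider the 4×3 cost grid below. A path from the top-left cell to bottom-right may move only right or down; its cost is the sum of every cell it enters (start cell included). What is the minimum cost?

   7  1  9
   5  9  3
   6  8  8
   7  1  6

32

Take (0,0) -> (0,1) -> (1,1) -> (2,1) -> (3,1) -> (3,2) for a total of 7 + 1 + 9 + 8 + 1 + 6 = 32.
(Top row then right column would cost 34.)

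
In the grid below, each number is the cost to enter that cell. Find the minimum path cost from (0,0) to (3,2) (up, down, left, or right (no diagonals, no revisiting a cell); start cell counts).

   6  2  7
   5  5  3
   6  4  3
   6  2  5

24

One optimal route is r0c0 r0c1 r1c1 r1c2 r2c2 r3c2.
Its cost is 6 + 2 + 5 + 3 + 3 + 5 = 24.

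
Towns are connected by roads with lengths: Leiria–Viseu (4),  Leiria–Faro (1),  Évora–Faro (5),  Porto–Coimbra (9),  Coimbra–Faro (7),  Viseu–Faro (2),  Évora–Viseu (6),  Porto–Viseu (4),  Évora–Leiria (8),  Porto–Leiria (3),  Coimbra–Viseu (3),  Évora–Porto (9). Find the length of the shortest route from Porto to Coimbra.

A few of the Porto→Coimbra routes:
Porto → Coimbra: 9
Porto → Leiria → Faro → Viseu → Coimbra: 3 + 1 + 2 + 3 = 9
Porto → Viseu → Coimbra: 4 + 3 = 7
The minimum is 7.

7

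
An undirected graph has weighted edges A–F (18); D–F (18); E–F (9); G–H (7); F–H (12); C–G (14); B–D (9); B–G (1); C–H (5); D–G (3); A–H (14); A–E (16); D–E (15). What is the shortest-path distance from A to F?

A few of the A→F routes:
A-H-G-D-F: 14 + 7 + 3 + 18 = 42
A-H-F: 14 + 12 = 26
A-E-F: 16 + 9 = 25
A-H-G-D-E-F: 14 + 7 + 3 + 15 + 9 = 48
A-H-G-B-D-F: 14 + 7 + 1 + 9 + 18 = 49
A-F: 18
Shortest: 18.

18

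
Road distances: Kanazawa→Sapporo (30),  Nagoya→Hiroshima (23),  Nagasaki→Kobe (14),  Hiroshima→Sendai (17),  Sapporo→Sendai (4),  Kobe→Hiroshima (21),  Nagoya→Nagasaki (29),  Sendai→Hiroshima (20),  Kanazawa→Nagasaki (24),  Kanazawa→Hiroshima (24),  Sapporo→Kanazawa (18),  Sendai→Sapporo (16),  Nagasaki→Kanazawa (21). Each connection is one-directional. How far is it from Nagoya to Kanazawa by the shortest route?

Paths from Nagoya to Kanazawa:
Nagoya-Hiroshima-Sendai-Sapporo-Kanazawa: 23 + 17 + 16 + 18 = 74
Nagoya-Nagasaki-Kobe-Hiroshima-Sendai-Sapporo-Kanazawa: 29 + 14 + 21 + 17 + 16 + 18 = 115
Nagoya-Nagasaki-Kanazawa: 29 + 21 = 50
Shortest: 50.

50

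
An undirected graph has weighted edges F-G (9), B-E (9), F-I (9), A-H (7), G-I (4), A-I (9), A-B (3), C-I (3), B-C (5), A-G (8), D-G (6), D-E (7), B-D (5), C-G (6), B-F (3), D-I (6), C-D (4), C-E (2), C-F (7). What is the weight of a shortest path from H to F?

13

A few of the H→F routes:
H -> A -> B -> C -> F: 7 + 3 + 5 + 7 = 22
H -> A -> B -> F: 7 + 3 + 3 = 13
H -> A -> I -> C -> F: 7 + 9 + 3 + 7 = 26
H -> A -> I -> F: 7 + 9 + 9 = 25
H -> A -> B -> D -> C -> F: 7 + 3 + 5 + 4 + 7 = 26
H -> A -> G -> F: 7 + 8 + 9 = 24
The minimum is 13.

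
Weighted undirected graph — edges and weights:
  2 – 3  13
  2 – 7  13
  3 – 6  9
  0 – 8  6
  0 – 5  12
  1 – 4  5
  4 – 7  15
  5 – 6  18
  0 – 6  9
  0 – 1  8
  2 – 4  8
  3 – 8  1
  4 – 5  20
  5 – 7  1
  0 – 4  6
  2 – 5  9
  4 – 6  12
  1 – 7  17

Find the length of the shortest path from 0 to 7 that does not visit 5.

21

Some routes from 0 to 7 avoiding 5:
0 - 4 - 7: 6 + 15 = 21
0 - 1 - 7: 8 + 17 = 25
0 - 4 - 2 - 7: 6 + 8 + 13 = 27
Shortest: 21.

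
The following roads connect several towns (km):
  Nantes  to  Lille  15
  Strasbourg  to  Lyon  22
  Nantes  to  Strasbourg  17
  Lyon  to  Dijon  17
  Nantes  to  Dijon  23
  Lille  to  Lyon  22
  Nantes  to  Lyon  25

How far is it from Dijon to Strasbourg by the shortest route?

Checking several routes:
Dijon → Nantes → Strasbourg: 23 + 17 = 40
Dijon → Lyon → Strasbourg: 17 + 22 = 39
Dijon → Lyon → Nantes → Strasbourg: 17 + 25 + 17 = 59
The minimum is 39 km.

39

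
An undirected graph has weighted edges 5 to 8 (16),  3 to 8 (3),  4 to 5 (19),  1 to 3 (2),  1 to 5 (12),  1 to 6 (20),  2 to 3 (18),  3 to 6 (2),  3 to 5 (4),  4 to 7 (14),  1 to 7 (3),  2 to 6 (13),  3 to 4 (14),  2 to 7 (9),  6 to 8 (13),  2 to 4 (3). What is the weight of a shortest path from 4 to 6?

Some routes from 4 to 6:
4 - 2 - 6: 3 + 13 = 16
4 - 2 - 7 - 1 - 3 - 6: 3 + 9 + 3 + 2 + 2 = 19
4 - 3 - 6: 14 + 2 = 16
4 - 7 - 1 - 3 - 6: 14 + 3 + 2 + 2 = 21
Best route has total 16.

16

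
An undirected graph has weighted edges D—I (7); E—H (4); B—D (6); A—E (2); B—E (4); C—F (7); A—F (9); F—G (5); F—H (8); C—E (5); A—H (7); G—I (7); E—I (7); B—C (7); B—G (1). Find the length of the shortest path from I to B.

Comparing a few candidate routes:
I - E - B: 7 + 4 = 11
I - G - B: 7 + 1 = 8
I - E - C - B: 7 + 5 + 7 = 19
I - D - B: 7 + 6 = 13
The minimum is 8.

8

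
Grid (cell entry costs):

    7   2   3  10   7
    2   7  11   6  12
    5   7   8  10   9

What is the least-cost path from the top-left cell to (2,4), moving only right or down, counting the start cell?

Path r0c0 -> r0c1 -> r0c2 -> r0c3 -> r1c3 -> r2c3 -> r2c4: 7 + 2 + 3 + 10 + 6 + 10 + 9 = 47.
For comparison, the top-then-right route costs 50.

47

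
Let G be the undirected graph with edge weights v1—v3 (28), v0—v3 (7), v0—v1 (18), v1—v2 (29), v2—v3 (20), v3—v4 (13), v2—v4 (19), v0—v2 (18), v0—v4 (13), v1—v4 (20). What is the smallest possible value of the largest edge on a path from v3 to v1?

A few of the v3→v1 routes:
v3 → v4 → v2 → v0 → v1: max(13, 19, 18, 18) = 19
v3 → v4 → v0 → v1: max(13, 13, 18) = 18
v3 → v0 → v1: max(7, 18) = 18
The minimum achievable maximum is 18.

18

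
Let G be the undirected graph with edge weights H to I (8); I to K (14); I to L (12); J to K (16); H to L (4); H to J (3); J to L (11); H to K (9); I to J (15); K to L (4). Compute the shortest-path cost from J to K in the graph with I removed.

Candidate routes:
J-K: 16
J-L-H-K: 11 + 4 + 9 = 24
J-H-L-K: 3 + 4 + 4 = 11
J-H-K: 3 + 9 = 12
J-L-K: 11 + 4 = 15
Shortest: 11.

11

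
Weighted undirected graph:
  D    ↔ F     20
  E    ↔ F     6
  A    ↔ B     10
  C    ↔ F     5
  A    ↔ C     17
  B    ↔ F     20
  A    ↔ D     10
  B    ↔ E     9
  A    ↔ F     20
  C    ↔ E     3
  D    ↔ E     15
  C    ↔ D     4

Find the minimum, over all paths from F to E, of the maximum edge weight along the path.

Comparing a few candidate routes:
F → C → E: max(5, 3) = 5
F → E: max(6) = 6
F → C → A → B → E: max(5, 17, 10, 9) = 17
F → C → D → E: max(5, 4, 15) = 15
F → C → D → A → B → E: max(5, 4, 10, 10, 9) = 10
Best route has worst link 5.

5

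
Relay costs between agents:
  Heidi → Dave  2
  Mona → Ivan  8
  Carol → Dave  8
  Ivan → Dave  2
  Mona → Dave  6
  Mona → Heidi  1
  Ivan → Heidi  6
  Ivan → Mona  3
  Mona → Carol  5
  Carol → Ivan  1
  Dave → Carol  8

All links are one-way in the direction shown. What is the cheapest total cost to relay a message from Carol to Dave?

A few of the Carol→Dave routes:
Carol - Ivan - Mona - Heidi - Dave: 1 + 3 + 1 + 2 = 7
Carol - Ivan - Dave: 1 + 2 = 3
Carol - Dave: 8
The minimum is 3.

3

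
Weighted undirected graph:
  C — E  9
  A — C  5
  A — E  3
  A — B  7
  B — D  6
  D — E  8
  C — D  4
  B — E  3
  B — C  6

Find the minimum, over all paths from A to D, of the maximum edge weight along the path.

5

A few of the A→D routes:
A→E→B→D: max(3, 3, 6) = 6
A→C→D: max(5, 4) = 5
A→E→B→C→D: max(3, 3, 6, 4) = 6
Smallest bottleneck: 5.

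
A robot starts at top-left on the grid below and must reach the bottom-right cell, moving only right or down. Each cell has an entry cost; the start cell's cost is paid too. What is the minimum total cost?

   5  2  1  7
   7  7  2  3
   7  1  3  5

Cheapest: [0,0]→[0,1]→[0,2]→[1,2]→[1,3]→[2,3]
  5 + 2 + 1 + 2 + 3 + 5 = 18
(Top row then right column would cost 23.)

18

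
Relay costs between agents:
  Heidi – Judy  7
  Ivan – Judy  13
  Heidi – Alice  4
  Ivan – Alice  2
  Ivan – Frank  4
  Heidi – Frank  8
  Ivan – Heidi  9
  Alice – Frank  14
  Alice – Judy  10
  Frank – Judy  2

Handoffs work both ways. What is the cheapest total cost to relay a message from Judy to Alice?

Some routes from Judy to Alice:
Judy→Frank→Ivan→Alice: 2 + 4 + 2 = 8
Judy→Alice: 10
Judy→Heidi→Alice: 7 + 4 = 11
Judy→Frank→Heidi→Alice: 2 + 8 + 4 = 14
The minimum is 8.

8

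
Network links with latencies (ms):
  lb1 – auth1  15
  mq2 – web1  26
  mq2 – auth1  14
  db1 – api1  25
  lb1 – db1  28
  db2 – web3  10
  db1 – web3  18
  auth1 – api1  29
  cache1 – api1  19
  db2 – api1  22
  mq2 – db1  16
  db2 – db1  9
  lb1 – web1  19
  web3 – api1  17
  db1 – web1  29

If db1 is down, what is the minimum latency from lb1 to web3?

Paths from lb1 to web3 avoiding db1:
lb1 -> auth1 -> api1 -> db2 -> web3: 15 + 29 + 22 + 10 = 76
lb1 -> web1 -> mq2 -> auth1 -> api1 -> web3: 19 + 26 + 14 + 29 + 17 = 105
lb1 -> web1 -> mq2 -> auth1 -> api1 -> db2 -> web3: 19 + 26 + 14 + 29 + 22 + 10 = 120
lb1 -> auth1 -> api1 -> web3: 15 + 29 + 17 = 61
Shortest: 61 ms.

61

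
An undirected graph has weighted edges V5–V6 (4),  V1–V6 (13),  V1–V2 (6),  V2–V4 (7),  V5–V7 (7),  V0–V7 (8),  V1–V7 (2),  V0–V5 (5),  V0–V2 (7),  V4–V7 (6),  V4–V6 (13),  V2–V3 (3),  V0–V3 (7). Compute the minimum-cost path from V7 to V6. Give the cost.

Some routes from V7 to V6:
V7 - V0 - V5 - V6: 8 + 5 + 4 = 17
V7 - V5 - V6: 7 + 4 = 11
V7 - V1 - V6: 2 + 13 = 15
Best route has total 11.

11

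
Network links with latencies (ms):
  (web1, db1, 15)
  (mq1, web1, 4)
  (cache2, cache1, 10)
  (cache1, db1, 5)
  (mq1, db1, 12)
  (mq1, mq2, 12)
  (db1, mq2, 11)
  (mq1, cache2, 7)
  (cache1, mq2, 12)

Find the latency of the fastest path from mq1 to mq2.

12

A few of the mq1→mq2 routes:
mq1→db1→cache1→mq2: 12 + 5 + 12 = 29
mq1→db1→mq2: 12 + 11 = 23
mq1→mq2: 12
The minimum is 12 ms.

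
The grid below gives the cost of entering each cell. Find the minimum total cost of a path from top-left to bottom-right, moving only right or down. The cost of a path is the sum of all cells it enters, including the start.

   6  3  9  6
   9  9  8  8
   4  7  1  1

27

One optimal route is [0,0] [0,1] [1,1] [2,1] [2,2] [2,3].
Its cost is 6 + 3 + 9 + 7 + 1 + 1 = 27.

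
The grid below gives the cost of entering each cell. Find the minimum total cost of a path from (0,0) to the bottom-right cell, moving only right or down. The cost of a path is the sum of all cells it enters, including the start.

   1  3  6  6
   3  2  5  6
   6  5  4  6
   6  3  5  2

Best path: [0,0] [0,1] [1,1] [2,1] [3,1] [3,2] [3,3]
Cost: 1 + 3 + 2 + 5 + 3 + 5 + 2 = 21

21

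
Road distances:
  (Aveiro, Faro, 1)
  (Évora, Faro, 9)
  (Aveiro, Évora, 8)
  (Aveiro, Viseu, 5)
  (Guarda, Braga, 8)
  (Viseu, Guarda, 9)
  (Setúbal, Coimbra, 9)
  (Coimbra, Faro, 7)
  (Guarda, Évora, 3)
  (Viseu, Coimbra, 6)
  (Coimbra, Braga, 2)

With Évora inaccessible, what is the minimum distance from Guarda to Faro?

15

Paths from Guarda to Faro avoiding Évora:
Guarda → Braga → Coimbra → Viseu → Aveiro → Faro: 8 + 2 + 6 + 5 + 1 = 22
Guarda → Viseu → Aveiro → Faro: 9 + 5 + 1 = 15
Guarda → Braga → Coimbra → Faro: 8 + 2 + 7 = 17
Guarda → Viseu → Coimbra → Faro: 9 + 6 + 7 = 22
Shortest: 15.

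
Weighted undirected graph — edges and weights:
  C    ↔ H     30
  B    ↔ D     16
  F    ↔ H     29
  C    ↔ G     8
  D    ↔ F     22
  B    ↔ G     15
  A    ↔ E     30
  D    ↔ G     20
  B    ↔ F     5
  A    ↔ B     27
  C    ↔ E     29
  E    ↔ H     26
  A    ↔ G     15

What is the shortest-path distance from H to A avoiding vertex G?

56

Routes from H to A avoiding G:
H -> C -> E -> A: 30 + 29 + 30 = 89
H -> F -> D -> B -> A: 29 + 22 + 16 + 27 = 94
H -> F -> B -> A: 29 + 5 + 27 = 61
H -> E -> A: 26 + 30 = 56
Best route has total 56.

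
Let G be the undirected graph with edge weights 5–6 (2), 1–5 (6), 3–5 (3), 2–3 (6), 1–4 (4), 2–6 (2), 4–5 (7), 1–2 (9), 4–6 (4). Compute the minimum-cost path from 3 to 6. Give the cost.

Some routes from 3 to 6:
3 - 5 - 1 - 4 - 6: 3 + 6 + 4 + 4 = 17
3 - 5 - 4 - 6: 3 + 7 + 4 = 14
3 - 5 - 1 - 2 - 6: 3 + 6 + 9 + 2 = 20
3 - 2 - 6: 6 + 2 = 8
3 - 5 - 6: 3 + 2 = 5
Best route has total 5.

5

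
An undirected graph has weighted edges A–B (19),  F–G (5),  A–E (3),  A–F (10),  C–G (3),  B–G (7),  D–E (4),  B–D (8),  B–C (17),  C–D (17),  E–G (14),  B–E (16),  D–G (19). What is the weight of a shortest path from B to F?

A few of the B→F routes:
B→D→E→A→F: 8 + 4 + 3 + 10 = 25
B→A→F: 19 + 10 = 29
B→G→F: 7 + 5 = 12
B→C→G→F: 17 + 3 + 5 = 25
B→E→A→F: 16 + 3 + 10 = 29
Best route has total 12.

12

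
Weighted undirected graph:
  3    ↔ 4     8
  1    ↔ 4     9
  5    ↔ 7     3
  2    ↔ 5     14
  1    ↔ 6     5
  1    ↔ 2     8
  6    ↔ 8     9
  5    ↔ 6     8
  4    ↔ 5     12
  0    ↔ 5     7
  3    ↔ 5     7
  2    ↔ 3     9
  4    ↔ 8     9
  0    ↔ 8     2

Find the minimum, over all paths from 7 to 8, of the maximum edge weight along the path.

Comparing a few candidate routes:
7 → 5 → 3 → 4 → 8: max(3, 7, 8, 9) = 9
7 → 5 → 3 → 4 → 1 → 6 → 8: max(3, 7, 8, 9, 5, 9) = 9
7 → 5 → 0 → 8: max(3, 7, 2) = 7
Smallest bottleneck: 7.

7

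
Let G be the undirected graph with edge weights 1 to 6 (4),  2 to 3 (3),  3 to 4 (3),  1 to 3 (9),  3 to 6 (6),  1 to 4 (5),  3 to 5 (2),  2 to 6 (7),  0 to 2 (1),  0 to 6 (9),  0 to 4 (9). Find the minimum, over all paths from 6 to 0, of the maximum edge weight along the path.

5

Some routes from 6 to 0:
6-2-0: max(7, 1) = 7
6-3-2-0: max(6, 3, 1) = 6
6-3-4-0: max(6, 3, 9) = 9
6-1-4-3-2-0: max(4, 5, 3, 3, 1) = 5
Best route has worst link 5.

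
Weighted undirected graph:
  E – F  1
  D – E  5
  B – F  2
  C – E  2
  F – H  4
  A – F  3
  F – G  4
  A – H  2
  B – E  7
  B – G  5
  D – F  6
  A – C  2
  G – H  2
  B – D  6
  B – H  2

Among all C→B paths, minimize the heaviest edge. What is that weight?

A few of the C→B routes:
C→A→H→B: max(2, 2, 2) = 2
C→E→F→A→H→B: max(2, 1, 3, 2, 2) = 3
C→A→F→B: max(2, 3, 2) = 3
C→E→F→B: max(2, 1, 2) = 2
Smallest bottleneck: 2.

2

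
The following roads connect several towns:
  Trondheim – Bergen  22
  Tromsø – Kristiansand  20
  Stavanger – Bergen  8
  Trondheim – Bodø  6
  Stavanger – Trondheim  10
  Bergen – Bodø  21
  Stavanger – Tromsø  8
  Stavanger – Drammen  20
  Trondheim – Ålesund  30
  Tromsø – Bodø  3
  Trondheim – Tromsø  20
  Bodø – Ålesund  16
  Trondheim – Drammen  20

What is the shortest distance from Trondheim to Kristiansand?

29

Comparing a few candidate routes:
Trondheim - Bodø - Tromsø - Kristiansand: 6 + 3 + 20 = 29
Trondheim - Stavanger - Tromsø - Kristiansand: 10 + 8 + 20 = 38
Trondheim - Tromsø - Kristiansand: 20 + 20 = 40
Trondheim - Bergen - Stavanger - Tromsø - Kristiansand: 22 + 8 + 8 + 20 = 58
Shortest: 29.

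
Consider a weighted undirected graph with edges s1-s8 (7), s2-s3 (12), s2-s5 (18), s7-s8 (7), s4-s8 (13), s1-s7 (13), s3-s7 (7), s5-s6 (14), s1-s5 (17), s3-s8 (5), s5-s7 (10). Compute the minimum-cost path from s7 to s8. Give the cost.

7

A few of the s7→s8 routes:
s7→s5→s1→s8: 10 + 17 + 7 = 34
s7→s3→s8: 7 + 5 = 12
s7→s1→s8: 13 + 7 = 20
s7→s8: 7
The minimum is 7.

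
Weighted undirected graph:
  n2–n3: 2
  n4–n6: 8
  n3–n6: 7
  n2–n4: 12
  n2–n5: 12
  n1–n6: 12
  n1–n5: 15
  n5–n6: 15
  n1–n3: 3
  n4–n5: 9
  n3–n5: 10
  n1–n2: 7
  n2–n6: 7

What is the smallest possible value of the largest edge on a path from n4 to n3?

8

Some routes from n4 to n3:
n4→n5→n2→n6→n1→n3: max(9, 12, 7, 12, 3) = 12
n4→n5→n3: max(9, 10) = 10
n4→n6→n2→n1→n3: max(8, 7, 7, 3) = 8
n4→n6→n3: max(8, 7) = 8
n4→n6→n2→n3: max(8, 7, 2) = 8
Best route has worst link 8.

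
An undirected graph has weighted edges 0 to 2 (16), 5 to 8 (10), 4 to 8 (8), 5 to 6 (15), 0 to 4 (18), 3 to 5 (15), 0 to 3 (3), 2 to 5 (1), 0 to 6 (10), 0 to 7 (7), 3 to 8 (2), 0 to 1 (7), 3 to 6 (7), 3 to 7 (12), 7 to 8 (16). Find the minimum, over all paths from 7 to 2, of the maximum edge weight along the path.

10

Checking several routes:
7→3→8→5→2: max(12, 2, 10, 1) = 12
7→0→6→3→8→5→2: max(7, 10, 7, 2, 10, 1) = 10
7→0→3→8→5→2: max(7, 3, 2, 10, 1) = 10
Smallest bottleneck: 10.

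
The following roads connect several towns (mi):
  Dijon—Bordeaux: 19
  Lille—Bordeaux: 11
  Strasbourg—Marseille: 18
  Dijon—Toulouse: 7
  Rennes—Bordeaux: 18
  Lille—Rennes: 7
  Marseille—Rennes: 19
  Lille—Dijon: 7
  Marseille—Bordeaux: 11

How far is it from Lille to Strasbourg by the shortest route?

Candidate routes:
Lille→Rennes→Bordeaux→Marseille→Strasbourg: 7 + 18 + 11 + 18 = 54
Lille→Rennes→Marseille→Strasbourg: 7 + 19 + 18 = 44
Lille→Bordeaux→Marseille→Strasbourg: 11 + 11 + 18 = 40
Lille→Dijon→Bordeaux→Marseille→Strasbourg: 7 + 19 + 11 + 18 = 55
Lille→Bordeaux→Rennes→Marseille→Strasbourg: 11 + 18 + 19 + 18 = 66
Lille→Dijon→Bordeaux→Rennes→Marseille→Strasbourg: 7 + 19 + 18 + 19 + 18 = 81
Shortest: 40 mi.

40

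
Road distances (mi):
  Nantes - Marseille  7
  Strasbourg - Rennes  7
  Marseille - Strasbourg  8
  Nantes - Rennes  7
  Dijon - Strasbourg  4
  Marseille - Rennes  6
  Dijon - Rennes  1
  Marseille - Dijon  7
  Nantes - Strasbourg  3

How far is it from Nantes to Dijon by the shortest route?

7

Comparing a few candidate routes:
Nantes -> Marseille -> Dijon: 7 + 7 = 14
Nantes -> Rennes -> Dijon: 7 + 1 = 8
Nantes -> Strasbourg -> Dijon: 3 + 4 = 7
Nantes -> Strasbourg -> Rennes -> Dijon: 3 + 7 + 1 = 11
Nantes -> Marseille -> Rennes -> Dijon: 7 + 6 + 1 = 14
The minimum is 7 mi.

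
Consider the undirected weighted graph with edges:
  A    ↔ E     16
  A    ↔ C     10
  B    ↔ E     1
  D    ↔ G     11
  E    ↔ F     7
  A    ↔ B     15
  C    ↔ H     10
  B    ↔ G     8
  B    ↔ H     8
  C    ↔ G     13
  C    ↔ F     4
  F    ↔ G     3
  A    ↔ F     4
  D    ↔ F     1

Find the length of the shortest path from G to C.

7

Comparing a few candidate routes:
G-F-C: 3 + 4 = 7
G-D-F-C: 11 + 1 + 4 = 16
G-B-E-F-C: 8 + 1 + 7 + 4 = 20
G-F-A-C: 3 + 4 + 10 = 17
G-C: 13
Best route has total 7.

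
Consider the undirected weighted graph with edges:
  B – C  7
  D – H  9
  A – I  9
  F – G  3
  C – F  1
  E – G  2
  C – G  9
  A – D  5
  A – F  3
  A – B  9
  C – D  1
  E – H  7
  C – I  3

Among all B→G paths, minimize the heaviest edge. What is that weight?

7

Some routes from B to G:
B-A-F-G: max(9, 3, 3) = 9
B-A-F-C-G: max(9, 3, 1, 9) = 9
B-C-D-A-F-G: max(7, 1, 5, 3, 3) = 7
B-C-F-G: max(7, 1, 3) = 7
The minimum achievable maximum is 7.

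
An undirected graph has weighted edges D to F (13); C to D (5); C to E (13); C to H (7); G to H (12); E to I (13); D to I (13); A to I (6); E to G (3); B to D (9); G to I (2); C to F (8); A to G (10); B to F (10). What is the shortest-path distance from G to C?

Comparing a few candidate routes:
G -> I -> D -> C: 2 + 13 + 5 = 20
G -> I -> E -> C: 2 + 13 + 13 = 28
G -> E -> I -> D -> C: 3 + 13 + 13 + 5 = 34
G -> E -> C: 3 + 13 = 16
G -> H -> C: 12 + 7 = 19
Best route has total 16.

16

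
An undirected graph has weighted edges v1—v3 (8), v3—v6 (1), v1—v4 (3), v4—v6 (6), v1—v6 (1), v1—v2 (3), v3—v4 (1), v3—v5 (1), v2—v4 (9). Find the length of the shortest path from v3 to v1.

Some routes from v3 to v1:
v3 -> v4 -> v6 -> v1: 1 + 6 + 1 = 8
v3 -> v4 -> v1: 1 + 3 = 4
v3 -> v1: 8
v3 -> v6 -> v1: 1 + 1 = 2
Shortest: 2.

2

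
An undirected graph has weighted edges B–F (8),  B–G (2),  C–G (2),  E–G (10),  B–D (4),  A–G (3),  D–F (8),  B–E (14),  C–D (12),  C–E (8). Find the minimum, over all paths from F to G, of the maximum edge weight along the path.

Comparing a few candidate routes:
F-B-D-C-E-G: max(8, 4, 12, 8, 10) = 12
F-D-C-G: max(8, 12, 2) = 12
F-B-G: max(8, 2) = 8
F-D-B-G: max(8, 4, 2) = 8
F-D-C-E-G: max(8, 12, 8, 10) = 12
The minimum achievable maximum is 8.

8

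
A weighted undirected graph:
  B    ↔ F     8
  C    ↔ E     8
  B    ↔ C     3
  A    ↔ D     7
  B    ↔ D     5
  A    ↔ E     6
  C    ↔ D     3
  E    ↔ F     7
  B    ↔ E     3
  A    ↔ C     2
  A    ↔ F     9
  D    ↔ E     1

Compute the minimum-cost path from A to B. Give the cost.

Some routes from A to B:
A → D → E → B: 7 + 1 + 3 = 11
A → E → B: 6 + 3 = 9
A → C → D → E → B: 2 + 3 + 1 + 3 = 9
A → C → B: 2 + 3 = 5
A → C → D → B: 2 + 3 + 5 = 10
The minimum is 5.

5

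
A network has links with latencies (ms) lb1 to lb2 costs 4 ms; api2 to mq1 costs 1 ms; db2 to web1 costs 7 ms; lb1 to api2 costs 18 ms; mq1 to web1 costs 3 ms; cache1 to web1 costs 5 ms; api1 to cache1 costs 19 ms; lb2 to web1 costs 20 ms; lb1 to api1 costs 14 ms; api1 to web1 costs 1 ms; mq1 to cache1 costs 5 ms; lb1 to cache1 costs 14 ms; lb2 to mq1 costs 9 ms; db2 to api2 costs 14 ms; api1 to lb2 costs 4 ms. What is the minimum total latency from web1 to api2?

4

Some routes from web1 to api2:
web1 - api1 - lb2 - mq1 - api2: 1 + 4 + 9 + 1 = 15
web1 - db2 - api2: 7 + 14 = 21
web1 - mq1 - api2: 3 + 1 = 4
web1 - cache1 - mq1 - api2: 5 + 5 + 1 = 11
Best route has total 4 ms.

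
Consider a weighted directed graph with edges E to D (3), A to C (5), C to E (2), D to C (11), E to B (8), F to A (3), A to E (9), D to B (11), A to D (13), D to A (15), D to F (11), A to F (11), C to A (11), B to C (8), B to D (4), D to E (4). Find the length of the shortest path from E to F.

14

Comparing a few candidate routes:
E-B-C-A-F: 8 + 8 + 11 + 11 = 38
E-D-A-F: 3 + 15 + 11 = 29
E-B-D-A-F: 8 + 4 + 15 + 11 = 38
E-D-C-A-F: 3 + 11 + 11 + 11 = 36
E-B-D-F: 8 + 4 + 11 = 23
E-D-F: 3 + 11 = 14
Shortest: 14.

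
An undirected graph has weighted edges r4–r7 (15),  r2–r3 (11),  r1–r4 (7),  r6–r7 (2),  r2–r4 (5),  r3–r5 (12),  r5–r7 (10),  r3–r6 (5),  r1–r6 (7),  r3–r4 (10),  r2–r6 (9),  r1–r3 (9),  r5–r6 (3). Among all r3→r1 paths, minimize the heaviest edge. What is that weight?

7

Comparing a few candidate routes:
r3→r6→r1: max(5, 7) = 7
r3→r6→r2→r4→r1: max(5, 9, 5, 7) = 9
r3→r4→r2→r6→r1: max(10, 5, 9, 7) = 10
r3→r1: max(9) = 9
Smallest bottleneck: 7.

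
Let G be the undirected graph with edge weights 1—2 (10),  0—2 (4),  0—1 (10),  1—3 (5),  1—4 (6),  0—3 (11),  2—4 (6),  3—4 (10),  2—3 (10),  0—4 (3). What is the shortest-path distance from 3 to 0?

Some routes from 3 to 0:
3 -> 1 -> 4 -> 0: 5 + 6 + 3 = 14
3 -> 2 -> 0: 10 + 4 = 14
3 -> 0: 11
3 -> 1 -> 0: 5 + 10 = 15
3 -> 4 -> 0: 10 + 3 = 13
Best route has total 11.

11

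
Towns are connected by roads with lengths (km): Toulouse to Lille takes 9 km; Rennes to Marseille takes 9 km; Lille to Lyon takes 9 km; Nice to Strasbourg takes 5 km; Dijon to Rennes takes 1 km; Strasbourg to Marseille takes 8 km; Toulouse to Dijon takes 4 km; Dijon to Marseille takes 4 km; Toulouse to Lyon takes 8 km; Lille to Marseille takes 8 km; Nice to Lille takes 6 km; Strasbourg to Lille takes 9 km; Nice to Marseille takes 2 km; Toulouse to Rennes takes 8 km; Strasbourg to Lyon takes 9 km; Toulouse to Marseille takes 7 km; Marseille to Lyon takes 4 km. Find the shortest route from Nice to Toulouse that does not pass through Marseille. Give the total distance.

15

Checking several routes:
Nice-Strasbourg-Lille-Toulouse: 5 + 9 + 9 = 23
Nice-Lille-Lyon-Toulouse: 6 + 9 + 8 = 23
Nice-Lille-Toulouse: 6 + 9 = 15
Nice-Strasbourg-Lille-Lyon-Toulouse: 5 + 9 + 9 + 8 = 31
Nice-Strasbourg-Lyon-Lille-Toulouse: 5 + 9 + 9 + 9 = 32
Nice-Strasbourg-Lyon-Toulouse: 5 + 9 + 8 = 22
Best route has total 15 km.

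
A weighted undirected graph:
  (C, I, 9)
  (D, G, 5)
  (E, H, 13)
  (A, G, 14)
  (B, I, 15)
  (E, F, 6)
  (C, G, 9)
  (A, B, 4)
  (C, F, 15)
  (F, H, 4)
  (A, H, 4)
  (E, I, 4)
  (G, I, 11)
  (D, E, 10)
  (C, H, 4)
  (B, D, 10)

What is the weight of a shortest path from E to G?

Checking several routes:
E → I → C → G: 4 + 9 + 9 = 22
E → D → G: 10 + 5 = 15
E → I → G: 4 + 11 = 15
Shortest: 15.

15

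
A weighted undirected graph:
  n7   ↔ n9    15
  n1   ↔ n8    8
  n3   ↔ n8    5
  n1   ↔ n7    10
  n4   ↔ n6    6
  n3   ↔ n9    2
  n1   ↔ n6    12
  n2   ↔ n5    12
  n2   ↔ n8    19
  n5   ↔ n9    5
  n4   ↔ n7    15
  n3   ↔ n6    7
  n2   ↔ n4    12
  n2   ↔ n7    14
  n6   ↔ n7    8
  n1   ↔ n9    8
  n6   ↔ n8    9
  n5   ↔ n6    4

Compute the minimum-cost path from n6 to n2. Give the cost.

Comparing a few candidate routes:
n6-n5-n2: 4 + 12 = 16
n6-n3-n8-n2: 7 + 5 + 19 = 31
n6-n3-n9-n5-n2: 7 + 2 + 5 + 12 = 26
n6-n8-n2: 9 + 19 = 28
n6-n4-n2: 6 + 12 = 18
n6-n7-n2: 8 + 14 = 22
Shortest: 16.

16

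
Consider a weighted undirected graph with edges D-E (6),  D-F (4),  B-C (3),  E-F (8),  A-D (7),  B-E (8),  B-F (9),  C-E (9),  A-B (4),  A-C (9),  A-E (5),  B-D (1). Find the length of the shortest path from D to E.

Comparing a few candidate routes:
D → F → E: 4 + 8 = 12
D → B → E: 1 + 8 = 9
D → A → E: 7 + 5 = 12
D → B → A → E: 1 + 4 + 5 = 10
D → E: 6
Shortest: 6.

6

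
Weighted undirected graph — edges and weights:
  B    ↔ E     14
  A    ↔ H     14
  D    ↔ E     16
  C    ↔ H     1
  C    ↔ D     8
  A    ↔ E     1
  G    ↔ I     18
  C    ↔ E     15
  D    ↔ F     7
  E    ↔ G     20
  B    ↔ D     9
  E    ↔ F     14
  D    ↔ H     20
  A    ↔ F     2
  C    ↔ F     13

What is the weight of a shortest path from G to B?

Some routes from G to B:
G - E - B: 20 + 14 = 34
G - E - A - F - D - B: 20 + 1 + 2 + 7 + 9 = 39
G - E - D - B: 20 + 16 + 9 = 45
G - E - F - D - B: 20 + 14 + 7 + 9 = 50
Best route has total 34.

34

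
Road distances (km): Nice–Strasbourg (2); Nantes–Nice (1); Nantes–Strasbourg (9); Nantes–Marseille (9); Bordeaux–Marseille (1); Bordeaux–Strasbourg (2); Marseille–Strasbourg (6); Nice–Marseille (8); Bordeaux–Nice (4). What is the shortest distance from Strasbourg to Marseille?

3

A few of the Strasbourg→Marseille routes:
Strasbourg→Marseille: 6
Strasbourg→Nice→Bordeaux→Marseille: 2 + 4 + 1 = 7
Strasbourg→Bordeaux→Marseille: 2 + 1 = 3
Best route has total 3 km.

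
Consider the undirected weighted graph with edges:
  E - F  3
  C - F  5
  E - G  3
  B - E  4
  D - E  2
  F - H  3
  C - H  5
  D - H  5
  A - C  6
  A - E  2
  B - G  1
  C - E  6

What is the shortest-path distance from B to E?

4

Paths from B to E:
B→G→E: 1 + 3 = 4
B→E: 4
Shortest: 4.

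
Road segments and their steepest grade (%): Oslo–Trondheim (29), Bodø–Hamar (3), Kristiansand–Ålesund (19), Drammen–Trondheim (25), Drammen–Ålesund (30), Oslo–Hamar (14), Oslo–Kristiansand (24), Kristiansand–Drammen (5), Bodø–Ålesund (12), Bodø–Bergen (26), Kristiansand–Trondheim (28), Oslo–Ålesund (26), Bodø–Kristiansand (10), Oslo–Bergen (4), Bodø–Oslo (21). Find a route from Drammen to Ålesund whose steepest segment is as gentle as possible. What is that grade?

A few of the Drammen→Ålesund routes:
Drammen -> Kristiansand -> Bodø -> Hamar -> Oslo -> Ålesund: max(5, 10, 3, 14, 26) = 26
Drammen -> Kristiansand -> Ålesund: max(5, 19) = 19
Drammen -> Kristiansand -> Oslo -> Bodø -> Ålesund: max(5, 24, 21, 12) = 24
Drammen -> Kristiansand -> Bodø -> Ålesund: max(5, 10, 12) = 12
Drammen -> Kristiansand -> Oslo -> Hamar -> Bodø -> Ålesund: max(5, 24, 14, 3, 12) = 24
Best route has worst link 12%.

12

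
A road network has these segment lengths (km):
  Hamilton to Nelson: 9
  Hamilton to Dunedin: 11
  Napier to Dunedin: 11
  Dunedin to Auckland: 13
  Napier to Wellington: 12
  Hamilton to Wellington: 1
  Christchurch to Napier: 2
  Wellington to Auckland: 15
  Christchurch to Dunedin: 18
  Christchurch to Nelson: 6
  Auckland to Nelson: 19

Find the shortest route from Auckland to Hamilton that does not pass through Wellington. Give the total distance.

Paths from Auckland to Hamilton avoiding Wellington:
Auckland-Dunedin-Christchurch-Nelson-Hamilton: 13 + 18 + 6 + 9 = 46
Auckland-Nelson-Hamilton: 19 + 9 = 28
Auckland-Dunedin-Hamilton: 13 + 11 = 24
Auckland-Nelson-Christchurch-Dunedin-Hamilton: 19 + 6 + 18 + 11 = 54
Auckland-Nelson-Christchurch-Napier-Dunedin-Hamilton: 19 + 6 + 2 + 11 + 11 = 49
Auckland-Dunedin-Napier-Christchurch-Nelson-Hamilton: 13 + 11 + 2 + 6 + 9 = 41
Best route has total 24 km.

24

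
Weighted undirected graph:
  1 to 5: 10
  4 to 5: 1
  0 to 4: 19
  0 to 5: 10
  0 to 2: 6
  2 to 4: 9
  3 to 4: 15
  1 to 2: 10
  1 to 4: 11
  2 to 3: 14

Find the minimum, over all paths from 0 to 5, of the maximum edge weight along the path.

Checking several routes:
0-2-4-5: max(6, 9, 1) = 9
0-2-1-4-5: max(6, 10, 11, 1) = 11
0-2-1-5: max(6, 10, 10) = 10
0-5: max(10) = 10
0-2-4-1-5: max(6, 9, 11, 10) = 11
Best route has worst link 9.

9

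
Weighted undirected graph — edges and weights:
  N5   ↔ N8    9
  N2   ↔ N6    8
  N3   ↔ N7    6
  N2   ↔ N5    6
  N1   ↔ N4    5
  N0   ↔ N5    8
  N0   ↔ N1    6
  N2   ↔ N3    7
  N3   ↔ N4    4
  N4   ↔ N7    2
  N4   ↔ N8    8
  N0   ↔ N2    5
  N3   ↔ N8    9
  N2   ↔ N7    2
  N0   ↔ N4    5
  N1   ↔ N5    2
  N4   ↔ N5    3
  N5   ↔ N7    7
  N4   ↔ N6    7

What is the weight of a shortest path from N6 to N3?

11

Checking several routes:
N6-N4-N3: 7 + 4 = 11
N6-N2-N3: 8 + 7 = 15
N6-N2-N7-N3: 8 + 2 + 6 = 16
N6-N4-N7-N3: 7 + 2 + 6 = 15
Shortest: 11.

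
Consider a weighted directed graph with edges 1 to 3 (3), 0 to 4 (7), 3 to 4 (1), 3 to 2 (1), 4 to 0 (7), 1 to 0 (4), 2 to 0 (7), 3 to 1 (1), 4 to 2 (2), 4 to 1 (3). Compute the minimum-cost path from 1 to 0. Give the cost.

4

Routes from 1 to 0:
1 → 3 → 4 → 2 → 0: 3 + 1 + 2 + 7 = 13
1 → 3 → 2 → 0: 3 + 1 + 7 = 11
1 → 0: 4
1 → 3 → 4 → 0: 3 + 1 + 7 = 11
Best route has total 4.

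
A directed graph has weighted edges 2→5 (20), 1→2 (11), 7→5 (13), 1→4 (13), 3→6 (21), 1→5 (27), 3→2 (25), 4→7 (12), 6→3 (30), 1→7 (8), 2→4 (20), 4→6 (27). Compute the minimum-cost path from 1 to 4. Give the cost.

13

Paths from 1 to 4:
1→2→4: 11 + 20 = 31
1→4: 13
The minimum is 13.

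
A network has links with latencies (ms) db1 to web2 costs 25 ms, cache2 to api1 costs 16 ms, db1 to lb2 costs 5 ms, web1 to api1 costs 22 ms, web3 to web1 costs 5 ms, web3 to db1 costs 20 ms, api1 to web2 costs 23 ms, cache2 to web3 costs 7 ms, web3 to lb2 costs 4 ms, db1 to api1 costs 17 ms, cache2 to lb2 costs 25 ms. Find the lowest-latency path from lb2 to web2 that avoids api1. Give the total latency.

Candidate routes:
lb2 → cache2 → web3 → db1 → web2: 25 + 7 + 20 + 25 = 77
lb2 → web3 → db1 → web2: 4 + 20 + 25 = 49
lb2 → db1 → web2: 5 + 25 = 30
Best route has total 30 ms.

30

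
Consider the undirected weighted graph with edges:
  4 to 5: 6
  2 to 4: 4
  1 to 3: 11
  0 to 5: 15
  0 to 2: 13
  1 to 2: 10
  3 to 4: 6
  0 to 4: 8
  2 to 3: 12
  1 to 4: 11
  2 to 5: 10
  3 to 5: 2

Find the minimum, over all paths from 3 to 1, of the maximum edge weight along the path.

10

Some routes from 3 to 1:
3 → 4 → 2 → 1: max(6, 4, 10) = 10
3 → 5 → 2 → 1: max(2, 10, 10) = 10
3 → 4 → 5 → 2 → 1: max(6, 6, 10, 10) = 10
3 → 5 → 4 → 2 → 1: max(2, 6, 4, 10) = 10
Best route has worst link 10.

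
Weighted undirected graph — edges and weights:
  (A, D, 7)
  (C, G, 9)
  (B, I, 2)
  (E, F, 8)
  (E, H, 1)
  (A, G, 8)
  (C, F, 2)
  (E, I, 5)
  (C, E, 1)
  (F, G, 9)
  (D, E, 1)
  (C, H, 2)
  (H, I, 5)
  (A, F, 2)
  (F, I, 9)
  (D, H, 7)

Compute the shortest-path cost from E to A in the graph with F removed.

8

Checking several routes:
E - H - C - G - A: 1 + 2 + 9 + 8 = 20
E - C - G - A: 1 + 9 + 8 = 18
E - C - H - D - A: 1 + 2 + 7 + 7 = 17
E - D - A: 1 + 7 = 8
E - H - D - A: 1 + 7 + 7 = 15
E - I - H - D - A: 5 + 5 + 7 + 7 = 24
Best route has total 8.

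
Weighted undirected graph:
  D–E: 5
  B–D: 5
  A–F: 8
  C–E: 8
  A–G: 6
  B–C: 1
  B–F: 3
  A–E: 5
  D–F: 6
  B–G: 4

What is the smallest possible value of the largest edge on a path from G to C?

Some routes from G to C:
G → B → C: max(4, 1) = 4
G → A → E → D → B → C: max(6, 5, 5, 5, 1) = 6
G → A → E → C: max(6, 5, 8) = 8
G → A → E → D → F → B → C: max(6, 5, 5, 6, 3, 1) = 6
Smallest bottleneck: 4.

4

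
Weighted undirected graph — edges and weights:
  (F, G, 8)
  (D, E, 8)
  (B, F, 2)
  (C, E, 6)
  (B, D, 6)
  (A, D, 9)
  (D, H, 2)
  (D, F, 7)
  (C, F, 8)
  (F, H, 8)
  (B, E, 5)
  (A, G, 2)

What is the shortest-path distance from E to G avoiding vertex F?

19

Paths from E to G avoiding F:
E-D-A-G: 8 + 9 + 2 = 19
E-B-D-A-G: 5 + 6 + 9 + 2 = 22
Best route has total 19.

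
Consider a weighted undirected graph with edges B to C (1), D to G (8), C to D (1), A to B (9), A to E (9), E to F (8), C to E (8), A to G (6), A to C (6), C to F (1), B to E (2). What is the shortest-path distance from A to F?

7

Checking several routes:
A - C - B - E - F: 6 + 1 + 2 + 8 = 17
A - C - F: 6 + 1 = 7
A - G - D - C - F: 6 + 8 + 1 + 1 = 16
A - B - C - F: 9 + 1 + 1 = 11
A - E - F: 9 + 8 = 17
A - E - B - C - F: 9 + 2 + 1 + 1 = 13
Best route has total 7.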